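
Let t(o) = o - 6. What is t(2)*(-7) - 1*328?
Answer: -300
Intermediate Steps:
t(o) = -6 + o
t(2)*(-7) - 1*328 = (-6 + 2)*(-7) - 1*328 = -4*(-7) - 328 = 28 - 328 = -300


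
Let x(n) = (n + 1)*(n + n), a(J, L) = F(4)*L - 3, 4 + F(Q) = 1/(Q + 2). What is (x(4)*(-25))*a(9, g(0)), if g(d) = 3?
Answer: 14500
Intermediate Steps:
F(Q) = -4 + 1/(2 + Q) (F(Q) = -4 + 1/(Q + 2) = -4 + 1/(2 + Q))
a(J, L) = -3 - 23*L/6 (a(J, L) = ((-7 - 4*4)/(2 + 4))*L - 3 = ((-7 - 16)/6)*L - 3 = ((⅙)*(-23))*L - 3 = -23*L/6 - 3 = -3 - 23*L/6)
x(n) = 2*n*(1 + n) (x(n) = (1 + n)*(2*n) = 2*n*(1 + n))
(x(4)*(-25))*a(9, g(0)) = ((2*4*(1 + 4))*(-25))*(-3 - 23/6*3) = ((2*4*5)*(-25))*(-3 - 23/2) = (40*(-25))*(-29/2) = -1000*(-29/2) = 14500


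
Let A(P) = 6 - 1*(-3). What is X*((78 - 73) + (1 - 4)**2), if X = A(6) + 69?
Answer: 1092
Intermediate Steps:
A(P) = 9 (A(P) = 6 + 3 = 9)
X = 78 (X = 9 + 69 = 78)
X*((78 - 73) + (1 - 4)**2) = 78*((78 - 73) + (1 - 4)**2) = 78*(5 + (-3)**2) = 78*(5 + 9) = 78*14 = 1092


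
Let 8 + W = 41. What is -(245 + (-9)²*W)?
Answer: -2918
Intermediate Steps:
W = 33 (W = -8 + 41 = 33)
-(245 + (-9)²*W) = -(245 + (-9)²*33) = -(245 + 81*33) = -(245 + 2673) = -1*2918 = -2918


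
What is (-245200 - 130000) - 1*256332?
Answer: -631532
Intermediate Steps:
(-245200 - 130000) - 1*256332 = -375200 - 256332 = -631532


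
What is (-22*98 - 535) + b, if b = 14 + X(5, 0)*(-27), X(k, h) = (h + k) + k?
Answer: -2947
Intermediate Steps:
X(k, h) = h + 2*k
b = -256 (b = 14 + (0 + 2*5)*(-27) = 14 + (0 + 10)*(-27) = 14 + 10*(-27) = 14 - 270 = -256)
(-22*98 - 535) + b = (-22*98 - 535) - 256 = (-2156 - 535) - 256 = -2691 - 256 = -2947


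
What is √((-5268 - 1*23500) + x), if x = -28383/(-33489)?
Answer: 7*I*√19660881/183 ≈ 169.61*I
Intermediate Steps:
x = 9461/11163 (x = -28383*(-1/33489) = 9461/11163 ≈ 0.84753)
√((-5268 - 1*23500) + x) = √((-5268 - 1*23500) + 9461/11163) = √((-5268 - 23500) + 9461/11163) = √(-28768 + 9461/11163) = √(-321127723/11163) = 7*I*√19660881/183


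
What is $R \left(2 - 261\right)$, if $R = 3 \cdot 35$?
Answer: $-27195$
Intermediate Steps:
$R = 105$
$R \left(2 - 261\right) = 105 \left(2 - 261\right) = 105 \left(-259\right) = -27195$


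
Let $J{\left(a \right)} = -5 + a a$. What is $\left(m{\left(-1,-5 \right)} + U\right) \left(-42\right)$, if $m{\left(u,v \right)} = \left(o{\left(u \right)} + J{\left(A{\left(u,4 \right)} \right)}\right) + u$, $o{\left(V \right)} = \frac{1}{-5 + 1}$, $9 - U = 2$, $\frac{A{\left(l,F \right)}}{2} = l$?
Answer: $- \frac{399}{2} \approx -199.5$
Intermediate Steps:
$A{\left(l,F \right)} = 2 l$
$J{\left(a \right)} = -5 + a^{2}$
$U = 7$ ($U = 9 - 2 = 7$)
$o{\left(V \right)} = - \frac{1}{4}$ ($o{\left(V \right)} = \frac{1}{-4} = - \frac{1}{4}$)
$m{\left(u,v \right)} = - \frac{21}{4} + u + 4 u^{2}$ ($m{\left(u,v \right)} = \left(- \frac{1}{4} + \left(-5 + \left(2 u\right)^{2}\right)\right) + u = \left(- \frac{1}{4} + \left(-5 + 4 u^{2}\right)\right) + u = \left(- \frac{21}{4} + 4 u^{2}\right) + u = - \frac{21}{4} + u + 4 u^{2}$)
$\left(m{\left(-1,-5 \right)} + U\right) \left(-42\right) = \left(\left(- \frac{21}{4} - 1 + 4 \left(-1\right)^{2}\right) + 7\right) \left(-42\right) = \left(\left(- \frac{21}{4} - 1 + 4 \cdot 1\right) + 7\right) \left(-42\right) = \left(\left(- \frac{21}{4} - 1 + 4\right) + 7\right) \left(-42\right) = \left(- \frac{9}{4} + 7\right) \left(-42\right) = \frac{19}{4} \left(-42\right) = - \frac{399}{2}$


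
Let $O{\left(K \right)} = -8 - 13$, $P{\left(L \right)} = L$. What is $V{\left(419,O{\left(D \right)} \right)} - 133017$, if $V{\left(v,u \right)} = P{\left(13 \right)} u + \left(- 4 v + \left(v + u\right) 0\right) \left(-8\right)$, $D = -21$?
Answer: $-119882$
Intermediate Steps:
$O{\left(K \right)} = -21$ ($O{\left(K \right)} = -8 - 13 = -21$)
$V{\left(v,u \right)} = 13 u + 32 v$ ($V{\left(v,u \right)} = 13 u + \left(- 4 v + \left(v + u\right) 0\right) \left(-8\right) = 13 u + \left(- 4 v + \left(u + v\right) 0\right) \left(-8\right) = 13 u + \left(- 4 v + 0\right) \left(-8\right) = 13 u + - 4 v \left(-8\right) = 13 u + 32 v$)
$V{\left(419,O{\left(D \right)} \right)} - 133017 = \left(13 \left(-21\right) + 32 \cdot 419\right) - 133017 = \left(-273 + 13408\right) - 133017 = 13135 - 133017 = -119882$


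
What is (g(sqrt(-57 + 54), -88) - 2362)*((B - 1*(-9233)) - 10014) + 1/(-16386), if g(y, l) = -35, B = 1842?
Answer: -41673153763/16386 ≈ -2.5432e+6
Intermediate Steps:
(g(sqrt(-57 + 54), -88) - 2362)*((B - 1*(-9233)) - 10014) + 1/(-16386) = (-35 - 2362)*((1842 - 1*(-9233)) - 10014) + 1/(-16386) = -2397*((1842 + 9233) - 10014) - 1/16386 = -2397*(11075 - 10014) - 1/16386 = -2397*1061 - 1/16386 = -2543217 - 1/16386 = -41673153763/16386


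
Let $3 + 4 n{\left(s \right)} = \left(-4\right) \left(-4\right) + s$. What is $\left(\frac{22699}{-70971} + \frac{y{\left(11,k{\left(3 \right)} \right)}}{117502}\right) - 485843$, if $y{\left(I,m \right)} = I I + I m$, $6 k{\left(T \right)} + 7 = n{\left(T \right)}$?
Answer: $- \frac{105235359428191}{216603492} \approx -4.8584 \cdot 10^{5}$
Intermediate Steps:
$n{\left(s \right)} = \frac{13}{4} + \frac{s}{4}$ ($n{\left(s \right)} = - \frac{3}{4} + \frac{\left(-4\right) \left(-4\right) + s}{4} = - \frac{3}{4} + \frac{16 + s}{4} = - \frac{3}{4} + \left(4 + \frac{s}{4}\right) = \frac{13}{4} + \frac{s}{4}$)
$k{\left(T \right)} = - \frac{5}{8} + \frac{T}{24}$ ($k{\left(T \right)} = - \frac{7}{6} + \frac{\frac{13}{4} + \frac{T}{4}}{6} = - \frac{7}{6} + \left(\frac{13}{24} + \frac{T}{24}\right) = - \frac{5}{8} + \frac{T}{24}$)
$y{\left(I,m \right)} = I^{2} + I m$
$\left(\frac{22699}{-70971} + \frac{y{\left(11,k{\left(3 \right)} \right)}}{117502}\right) - 485843 = \left(\frac{22699}{-70971} + \frac{11 \left(11 + \left(- \frac{5}{8} + \frac{1}{24} \cdot 3\right)\right)}{117502}\right) - 485843 = \left(22699 \left(- \frac{1}{70971}\right) + 11 \left(11 + \left(- \frac{5}{8} + \frac{1}{8}\right)\right) \frac{1}{117502}\right) - 485843 = \left(- \frac{22699}{70971} + 11 \left(11 - \frac{1}{2}\right) \frac{1}{117502}\right) - 485843 = \left(- \frac{22699}{70971} + 11 \cdot \frac{21}{2} \cdot \frac{1}{117502}\right) - 485843 = \left(- \frac{22699}{70971} + \frac{231}{2} \cdot \frac{1}{117502}\right) - 485843 = \left(- \frac{22699}{70971} + \frac{3}{3052}\right) - 485843 = - \frac{69064435}{216603492} - 485843 = - \frac{105235359428191}{216603492}$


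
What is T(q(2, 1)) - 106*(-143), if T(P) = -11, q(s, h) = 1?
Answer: 15147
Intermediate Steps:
T(q(2, 1)) - 106*(-143) = -11 - 106*(-143) = -11 + 15158 = 15147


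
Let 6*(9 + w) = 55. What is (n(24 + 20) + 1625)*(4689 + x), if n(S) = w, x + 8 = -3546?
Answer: 11067385/6 ≈ 1.8446e+6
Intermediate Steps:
x = -3554 (x = -8 - 3546 = -3554)
w = ⅙ (w = -9 + (⅙)*55 = -9 + 55/6 = ⅙ ≈ 0.16667)
n(S) = ⅙
(n(24 + 20) + 1625)*(4689 + x) = (⅙ + 1625)*(4689 - 3554) = (9751/6)*1135 = 11067385/6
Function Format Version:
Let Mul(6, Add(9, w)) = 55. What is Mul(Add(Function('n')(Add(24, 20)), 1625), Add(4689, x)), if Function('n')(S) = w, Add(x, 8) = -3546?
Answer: Rational(11067385, 6) ≈ 1.8446e+6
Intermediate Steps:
x = -3554 (x = Add(-8, -3546) = -3554)
w = Rational(1, 6) (w = Add(-9, Mul(Rational(1, 6), 55)) = Add(-9, Rational(55, 6)) = Rational(1, 6) ≈ 0.16667)
Function('n')(S) = Rational(1, 6)
Mul(Add(Function('n')(Add(24, 20)), 1625), Add(4689, x)) = Mul(Add(Rational(1, 6), 1625), Add(4689, -3554)) = Mul(Rational(9751, 6), 1135) = Rational(11067385, 6)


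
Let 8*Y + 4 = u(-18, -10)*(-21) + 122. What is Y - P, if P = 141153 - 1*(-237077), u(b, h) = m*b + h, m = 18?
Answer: -754677/2 ≈ -3.7734e+5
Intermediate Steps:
u(b, h) = h + 18*b (u(b, h) = 18*b + h = h + 18*b)
Y = 1783/2 (Y = -½ + ((-10 + 18*(-18))*(-21) + 122)/8 = -½ + ((-10 - 324)*(-21) + 122)/8 = -½ + (-334*(-21) + 122)/8 = -½ + (7014 + 122)/8 = -½ + (⅛)*7136 = -½ + 892 = 1783/2 ≈ 891.50)
P = 378230 (P = 141153 + 237077 = 378230)
Y - P = 1783/2 - 1*378230 = 1783/2 - 378230 = -754677/2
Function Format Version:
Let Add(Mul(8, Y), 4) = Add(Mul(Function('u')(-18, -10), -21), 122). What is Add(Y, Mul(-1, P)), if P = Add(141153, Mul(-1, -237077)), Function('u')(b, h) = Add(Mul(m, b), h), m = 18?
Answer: Rational(-754677, 2) ≈ -3.7734e+5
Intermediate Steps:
Function('u')(b, h) = Add(h, Mul(18, b)) (Function('u')(b, h) = Add(Mul(18, b), h) = Add(h, Mul(18, b)))
Y = Rational(1783, 2) (Y = Add(Rational(-1, 2), Mul(Rational(1, 8), Add(Mul(Add(-10, Mul(18, -18)), -21), 122))) = Add(Rational(-1, 2), Mul(Rational(1, 8), Add(Mul(Add(-10, -324), -21), 122))) = Add(Rational(-1, 2), Mul(Rational(1, 8), Add(Mul(-334, -21), 122))) = Add(Rational(-1, 2), Mul(Rational(1, 8), Add(7014, 122))) = Add(Rational(-1, 2), Mul(Rational(1, 8), 7136)) = Add(Rational(-1, 2), 892) = Rational(1783, 2) ≈ 891.50)
P = 378230 (P = Add(141153, 237077) = 378230)
Add(Y, Mul(-1, P)) = Add(Rational(1783, 2), Mul(-1, 378230)) = Add(Rational(1783, 2), -378230) = Rational(-754677, 2)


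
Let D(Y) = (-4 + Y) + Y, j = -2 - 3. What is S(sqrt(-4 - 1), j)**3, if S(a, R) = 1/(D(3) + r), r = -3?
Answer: -1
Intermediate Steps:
j = -5
D(Y) = -4 + 2*Y
S(a, R) = -1 (S(a, R) = 1/((-4 + 2*3) - 3) = 1/((-4 + 6) - 3) = 1/(2 - 3) = 1/(-1) = -1)
S(sqrt(-4 - 1), j)**3 = (-1)**3 = -1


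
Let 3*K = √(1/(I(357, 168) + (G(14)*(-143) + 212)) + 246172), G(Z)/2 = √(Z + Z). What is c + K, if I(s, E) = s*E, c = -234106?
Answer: -234106 + √(14816600337 - 140810384*√7)/(6*√(15047 - 143*√7)) ≈ -2.3394e+5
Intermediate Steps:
G(Z) = 2*√2*√Z (G(Z) = 2*√(Z + Z) = 2*√(2*Z) = 2*(√2*√Z) = 2*√2*√Z)
I(s, E) = E*s
K = √(246172 + 1/(60188 - 572*√7))/3 (K = √(1/(168*357 + ((2*√2*√14)*(-143) + 212)) + 246172)/3 = √(1/(59976 + ((4*√7)*(-143) + 212)) + 246172)/3 = √(1/(59976 + (-572*√7 + 212)) + 246172)/3 = √(1/(59976 + (212 - 572*√7)) + 246172)/3 = √(1/(60188 - 572*√7) + 246172)/3 = √(246172 + 1/(60188 - 572*√7))/3 ≈ 165.39)
c + K = -234106 + √(14816600337 - 140810384*√7)/(6*√(15047 - 143*√7))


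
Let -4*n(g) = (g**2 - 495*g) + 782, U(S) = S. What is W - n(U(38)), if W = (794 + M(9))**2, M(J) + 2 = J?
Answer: 637455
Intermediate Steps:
M(J) = -2 + J
n(g) = -391/2 - g**2/4 + 495*g/4 (n(g) = -((g**2 - 495*g) + 782)/4 = -(782 + g**2 - 495*g)/4 = -391/2 - g**2/4 + 495*g/4)
W = 641601 (W = (794 + (-2 + 9))**2 = (794 + 7)**2 = 801**2 = 641601)
W - n(U(38)) = 641601 - (-391/2 - 1/4*38**2 + (495/4)*38) = 641601 - (-391/2 - 1/4*1444 + 9405/2) = 641601 - (-391/2 - 361 + 9405/2) = 641601 - 1*4146 = 641601 - 4146 = 637455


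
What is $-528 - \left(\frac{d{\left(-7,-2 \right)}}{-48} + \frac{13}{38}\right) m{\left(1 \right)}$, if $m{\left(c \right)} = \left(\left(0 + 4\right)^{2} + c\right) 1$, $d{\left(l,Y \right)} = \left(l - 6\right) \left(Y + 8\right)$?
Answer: $- \frac{85339}{152} \approx -561.44$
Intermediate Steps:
$d{\left(l,Y \right)} = \left(-6 + l\right) \left(8 + Y\right)$
$m{\left(c \right)} = 16 + c$ ($m{\left(c \right)} = \left(4^{2} + c\right) 1 = \left(16 + c\right) 1 = 16 + c$)
$-528 - \left(\frac{d{\left(-7,-2 \right)}}{-48} + \frac{13}{38}\right) m{\left(1 \right)} = -528 - \left(\frac{-48 - -12 + 8 \left(-7\right) - -14}{-48} + \frac{13}{38}\right) \left(16 + 1\right) = -528 - \left(\left(-48 + 12 - 56 + 14\right) \left(- \frac{1}{48}\right) + 13 \cdot \frac{1}{38}\right) 17 = -528 - \left(\left(-78\right) \left(- \frac{1}{48}\right) + \frac{13}{38}\right) 17 = -528 - \left(\frac{13}{8} + \frac{13}{38}\right) 17 = -528 - \frac{299}{152} \cdot 17 = -528 - \frac{5083}{152} = - \frac{85339}{152}$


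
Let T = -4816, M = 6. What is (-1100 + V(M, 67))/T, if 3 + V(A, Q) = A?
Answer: 1097/4816 ≈ 0.22778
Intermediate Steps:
V(A, Q) = -3 + A
(-1100 + V(M, 67))/T = (-1100 + (-3 + 6))/(-4816) = (-1100 + 3)*(-1/4816) = -1097*(-1/4816) = 1097/4816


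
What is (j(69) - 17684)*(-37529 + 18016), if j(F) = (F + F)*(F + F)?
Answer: -26537680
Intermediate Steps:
j(F) = 4*F² (j(F) = (2*F)*(2*F) = 4*F²)
(j(69) - 17684)*(-37529 + 18016) = (4*69² - 17684)*(-37529 + 18016) = (4*4761 - 17684)*(-19513) = (19044 - 17684)*(-19513) = 1360*(-19513) = -26537680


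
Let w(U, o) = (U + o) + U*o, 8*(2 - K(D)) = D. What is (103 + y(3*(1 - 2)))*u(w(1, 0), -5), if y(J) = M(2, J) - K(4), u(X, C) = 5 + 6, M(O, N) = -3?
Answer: 2167/2 ≈ 1083.5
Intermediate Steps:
K(D) = 2 - D/8
w(U, o) = U + o + U*o
u(X, C) = 11
y(J) = -9/2 (y(J) = -3 - (2 - ⅛*4) = -3 - (2 - ½) = -3 - 1*3/2 = -3 - 3/2 = -9/2)
(103 + y(3*(1 - 2)))*u(w(1, 0), -5) = (103 - 9/2)*11 = (197/2)*11 = 2167/2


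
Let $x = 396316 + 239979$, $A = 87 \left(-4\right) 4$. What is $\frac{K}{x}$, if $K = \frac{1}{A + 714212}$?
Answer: $\frac{1}{453563801900} \approx 2.2048 \cdot 10^{-12}$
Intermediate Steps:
$A = -1392$ ($A = \left(-348\right) 4 = -1392$)
$K = \frac{1}{712820}$ ($K = \frac{1}{-1392 + 714212} = \frac{1}{712820} \approx 1.4029 \cdot 10^{-6}$)
$x = 636295$
$\frac{K}{x} = \frac{1}{712820 \cdot 636295} = \frac{1}{712820} \cdot \frac{1}{636295} = \frac{1}{453563801900}$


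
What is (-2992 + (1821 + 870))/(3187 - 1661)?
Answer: -43/218 ≈ -0.19725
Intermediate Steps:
(-2992 + (1821 + 870))/(3187 - 1661) = (-2992 + 2691)/1526 = -301*1/1526 = -43/218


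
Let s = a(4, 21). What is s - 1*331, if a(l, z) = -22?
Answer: -353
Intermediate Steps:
s = -22
s - 1*331 = -22 - 1*331 = -22 - 331 = -353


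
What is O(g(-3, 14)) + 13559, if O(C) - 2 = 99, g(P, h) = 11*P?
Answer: 13660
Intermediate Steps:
O(C) = 101 (O(C) = 2 + 99 = 101)
O(g(-3, 14)) + 13559 = 101 + 13559 = 13660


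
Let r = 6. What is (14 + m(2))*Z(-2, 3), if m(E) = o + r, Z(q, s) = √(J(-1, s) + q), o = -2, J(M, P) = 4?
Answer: 18*√2 ≈ 25.456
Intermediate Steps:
Z(q, s) = √(4 + q)
m(E) = 4 (m(E) = -2 + 6 = 4)
(14 + m(2))*Z(-2, 3) = (14 + 4)*√(4 - 2) = 18*√2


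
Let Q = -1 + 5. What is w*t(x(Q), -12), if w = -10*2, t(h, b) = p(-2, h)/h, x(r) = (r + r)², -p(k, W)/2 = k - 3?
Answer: -25/8 ≈ -3.1250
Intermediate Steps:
Q = 4
p(k, W) = 6 - 2*k (p(k, W) = -2*(k - 3) = -2*(-3 + k) = 6 - 2*k)
x(r) = 4*r² (x(r) = (2*r)² = 4*r²)
t(h, b) = 10/h (t(h, b) = (6 - 2*(-2))/h = (6 + 4)/h = 10/h)
w = -20
w*t(x(Q), -12) = -200/(4*4²) = -200/(4*16) = -200/64 = -20*5/32 = -25/8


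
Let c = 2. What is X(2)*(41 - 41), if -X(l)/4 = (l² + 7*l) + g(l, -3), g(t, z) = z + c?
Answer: 0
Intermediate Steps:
g(t, z) = 2 + z (g(t, z) = z + 2 = 2 + z)
X(l) = 4 - 28*l - 4*l² (X(l) = -4*((l² + 7*l) + (2 - 3)) = -4*((l² + 7*l) - 1) = -4*(-1 + l² + 7*l) = 4 - 28*l - 4*l²)
X(2)*(41 - 41) = (4 - 28*2 - 4*2²)*(41 - 41) = (4 - 56 - 4*4)*0 = (4 - 56 - 16)*0 = -68*0 = 0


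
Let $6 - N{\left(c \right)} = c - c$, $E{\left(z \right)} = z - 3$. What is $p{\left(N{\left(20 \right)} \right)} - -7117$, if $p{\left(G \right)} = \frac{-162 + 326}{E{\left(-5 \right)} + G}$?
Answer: $7035$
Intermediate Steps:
$E{\left(z \right)} = -3 + z$
$N{\left(c \right)} = 6$ ($N{\left(c \right)} = 6 - \left(c - c\right) = 6 - 0 = 6 + 0 = 6$)
$p{\left(G \right)} = \frac{164}{-8 + G}$ ($p{\left(G \right)} = \frac{-162 + 326}{\left(-3 - 5\right) + G} = \frac{164}{-8 + G}$)
$p{\left(N{\left(20 \right)} \right)} - -7117 = \frac{164}{-8 + 6} - -7117 = \frac{164}{-2} + 7117 = 164 \left(- \frac{1}{2}\right) + 7117 = -82 + 7117 = 7035$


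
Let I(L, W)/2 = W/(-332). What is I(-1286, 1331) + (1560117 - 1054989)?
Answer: 83849917/166 ≈ 5.0512e+5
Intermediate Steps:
I(L, W) = -W/166 (I(L, W) = 2*(W/(-332)) = 2*(W*(-1/332)) = 2*(-W/332) = -W/166)
I(-1286, 1331) + (1560117 - 1054989) = -1/166*1331 + (1560117 - 1054989) = -1331/166 + 505128 = 83849917/166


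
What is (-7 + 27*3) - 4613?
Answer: -4539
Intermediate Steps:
(-7 + 27*3) - 4613 = (-7 + 81) - 4613 = 74 - 4613 = -4539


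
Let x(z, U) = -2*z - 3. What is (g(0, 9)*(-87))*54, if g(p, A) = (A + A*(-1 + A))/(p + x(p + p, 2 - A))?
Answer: 126846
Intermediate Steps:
x(z, U) = -3 - 2*z
g(p, A) = (A + A*(-1 + A))/(-3 - 3*p) (g(p, A) = (A + A*(-1 + A))/(p + (-3 - 2*(p + p))) = (A + A*(-1 + A))/(p + (-3 - 4*p)) = (A + A*(-1 + A))/(-3 - 3*p))
(g(0, 9)*(-87))*54 = (-1*9²/(3 + 3*0)*(-87))*54 = (-1*81/(3 + 0)*(-87))*54 = (-1*81/3*(-87))*54 = (-1*81*⅓*(-87))*54 = -27*(-87)*54 = 2349*54 = 126846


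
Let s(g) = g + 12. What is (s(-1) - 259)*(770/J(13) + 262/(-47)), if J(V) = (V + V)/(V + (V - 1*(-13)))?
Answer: -13397704/47 ≈ -2.8506e+5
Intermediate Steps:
s(g) = 12 + g
J(V) = 2*V/(13 + 2*V) (J(V) = (2*V)/(V + (V + 13)) = (2*V)/(V + (13 + V)) = (2*V)/(13 + 2*V) = 2*V/(13 + 2*V))
(s(-1) - 259)*(770/J(13) + 262/(-47)) = ((12 - 1) - 259)*(770/((2*13/(13 + 2*13))) + 262/(-47)) = (11 - 259)*(770/((2*13/(13 + 26))) + 262*(-1/47)) = -248*(770/((2*13/39)) - 262/47) = -248*(770/((2*13*(1/39))) - 262/47) = -248*(770/(⅔) - 262/47) = -248*(770*(3/2) - 262/47) = -248*(1155 - 262/47) = -248*54023/47 = -13397704/47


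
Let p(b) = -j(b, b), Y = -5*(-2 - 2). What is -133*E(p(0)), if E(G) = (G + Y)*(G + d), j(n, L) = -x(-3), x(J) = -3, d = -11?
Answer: 31654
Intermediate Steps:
j(n, L) = 3 (j(n, L) = -1*(-3) = 3)
Y = 20 (Y = -5*(-4) = 20)
p(b) = -3 (p(b) = -1*3 = -3)
E(G) = (-11 + G)*(20 + G) (E(G) = (G + 20)*(G - 11) = (20 + G)*(-11 + G) = (-11 + G)*(20 + G))
-133*E(p(0)) = -133*(-220 + (-3)² + 9*(-3)) = -133*(-220 + 9 - 27) = -133*(-238) = 31654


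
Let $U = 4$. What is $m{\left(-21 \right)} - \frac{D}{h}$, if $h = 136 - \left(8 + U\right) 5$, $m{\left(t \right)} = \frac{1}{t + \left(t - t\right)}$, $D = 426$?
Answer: $- \frac{4511}{798} \approx -5.6529$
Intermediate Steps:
$m{\left(t \right)} = \frac{1}{t}$ ($m{\left(t \right)} = \frac{1}{t + 0} = \frac{1}{t}$)
$h = 76$ ($h = 136 - \left(8 + 4\right) 5 = 136 - 12 \cdot 5 = 136 - 60 = 76$)
$m{\left(-21 \right)} - \frac{D}{h} = \frac{1}{-21} - \frac{426}{76} = - \frac{1}{21} - 426 \cdot \frac{1}{76} = - \frac{1}{21} - \frac{213}{38} = - \frac{4511}{798}$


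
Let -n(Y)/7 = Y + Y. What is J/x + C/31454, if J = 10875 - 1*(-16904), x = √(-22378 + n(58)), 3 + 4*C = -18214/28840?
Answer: -7481/259180960 - 27779*I*√23190/23190 ≈ -2.8864e-5 - 182.42*I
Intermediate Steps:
C = -7481/8240 (C = -¾ + (-18214/28840)/4 = -¾ + (-18214*1/28840)/4 = -¾ + (¼)*(-1301/2060) = -¾ - 1301/8240 = -7481/8240 ≈ -0.90789)
n(Y) = -14*Y (n(Y) = -7*(Y + Y) = -14*Y)
x = I*√23190 (x = √(-22378 - 14*58) = √(-22378 - 812) = √(-23190) = I*√23190 ≈ 152.28*I)
J = 27779 (J = 10875 + 16904 = 27779)
J/x + C/31454 = 27779/((I*√23190)) - 7481/8240/31454 = 27779*(-I*√23190/23190) - 7481/8240*1/31454 = -27779*I*√23190/23190 - 7481/259180960 = -7481/259180960 - 27779*I*√23190/23190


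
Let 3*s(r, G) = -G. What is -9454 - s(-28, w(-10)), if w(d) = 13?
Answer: -28349/3 ≈ -9449.7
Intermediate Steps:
s(r, G) = -G/3 (s(r, G) = (-G)/3 = -G/3)
-9454 - s(-28, w(-10)) = -9454 - (-1)*13/3 = -9454 - 1*(-13/3) = -9454 + 13/3 = -28349/3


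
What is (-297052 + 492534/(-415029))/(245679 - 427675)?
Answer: 20547614507/12588936314 ≈ 1.6322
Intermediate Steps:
(-297052 + 492534/(-415029))/(245679 - 427675) = (-297052 + 492534*(-1/415029))/(-181996) = (-297052 - 164178/138343)*(-1/181996) = -41095229014/138343*(-1/181996) = 20547614507/12588936314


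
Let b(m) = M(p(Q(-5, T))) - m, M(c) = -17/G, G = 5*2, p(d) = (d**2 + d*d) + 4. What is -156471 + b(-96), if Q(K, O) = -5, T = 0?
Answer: -1563767/10 ≈ -1.5638e+5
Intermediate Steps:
p(d) = 4 + 2*d**2 (p(d) = (d**2 + d**2) + 4 = 2*d**2 + 4 = 4 + 2*d**2)
G = 10
M(c) = -17/10
b(m) = -17/10 - m
-156471 + b(-96) = -156471 + (-17/10 - 1*(-96)) = -156471 + (-17/10 + 96) = -156471 + 943/10 = -1563767/10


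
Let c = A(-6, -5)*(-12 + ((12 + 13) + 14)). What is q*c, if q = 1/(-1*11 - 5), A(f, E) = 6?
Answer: -81/8 ≈ -10.125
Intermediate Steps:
q = -1/16 (q = 1/(-11 - 5) = 1/(-16) = -1/16 ≈ -0.062500)
c = 162 (c = 6*(-12 + ((12 + 13) + 14)) = 6*(-12 + (25 + 14)) = 6*(-12 + 39) = 6*27 = 162)
q*c = -1/16*162 = -81/8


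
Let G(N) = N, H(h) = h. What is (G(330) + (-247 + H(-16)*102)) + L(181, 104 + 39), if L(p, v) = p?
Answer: -1368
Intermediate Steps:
(G(330) + (-247 + H(-16)*102)) + L(181, 104 + 39) = (330 + (-247 - 16*102)) + 181 = (330 + (-247 - 1632)) + 181 = (330 - 1879) + 181 = -1549 + 181 = -1368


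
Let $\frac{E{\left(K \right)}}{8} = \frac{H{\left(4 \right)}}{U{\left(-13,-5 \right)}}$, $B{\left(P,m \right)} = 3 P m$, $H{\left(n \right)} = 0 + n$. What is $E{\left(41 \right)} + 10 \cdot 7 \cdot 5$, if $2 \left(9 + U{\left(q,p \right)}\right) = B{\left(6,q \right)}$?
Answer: $\frac{22034}{63} \approx 349.75$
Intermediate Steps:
$H{\left(n \right)} = n$
$B{\left(P,m \right)} = 3 P m$
$U{\left(q,p \right)} = -9 + 9 q$ ($U{\left(q,p \right)} = -9 + \frac{3 \cdot 6 q}{2} = -9 + \frac{18 q}{2} = -9 + 9 q$)
$E{\left(K \right)} = - \frac{16}{63}$ ($E{\left(K \right)} = 8 \frac{4}{-9 + 9 \left(-13\right)} = 8 \frac{4}{-9 - 117} = 8 \frac{4}{-126} = 8 \cdot 4 \left(- \frac{1}{126}\right) = 8 \left(- \frac{2}{63}\right) = - \frac{16}{63}$)
$E{\left(41 \right)} + 10 \cdot 7 \cdot 5 = - \frac{16}{63} + 10 \cdot 7 \cdot 5 = - \frac{16}{63} + 70 \cdot 5 = - \frac{16}{63} + 350 = \frac{22034}{63}$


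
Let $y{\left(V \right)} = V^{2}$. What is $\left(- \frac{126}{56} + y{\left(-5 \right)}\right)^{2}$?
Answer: $\frac{8281}{16} \approx 517.56$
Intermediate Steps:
$\left(- \frac{126}{56} + y{\left(-5 \right)}\right)^{2} = \left(- \frac{126}{56} + \left(-5\right)^{2}\right)^{2} = \left(\left(-126\right) \frac{1}{56} + 25\right)^{2} = \left(- \frac{9}{4} + 25\right)^{2} = \left(\frac{91}{4}\right)^{2} = \frac{8281}{16}$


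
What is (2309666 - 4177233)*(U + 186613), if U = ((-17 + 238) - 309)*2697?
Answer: 94728600941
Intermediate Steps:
U = -237336 (U = (221 - 309)*2697 = -88*2697 = -237336)
(2309666 - 4177233)*(U + 186613) = (2309666 - 4177233)*(-237336 + 186613) = -1867567*(-50723) = 94728600941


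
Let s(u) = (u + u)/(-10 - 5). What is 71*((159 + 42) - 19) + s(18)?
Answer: 64598/5 ≈ 12920.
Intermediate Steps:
s(u) = -2*u/15 (s(u) = (2*u)/(-15) = (2*u)*(-1/15) = -2*u/15)
71*((159 + 42) - 19) + s(18) = 71*((159 + 42) - 19) - 2/15*18 = 71*(201 - 19) - 12/5 = 71*182 - 12/5 = 12922 - 12/5 = 64598/5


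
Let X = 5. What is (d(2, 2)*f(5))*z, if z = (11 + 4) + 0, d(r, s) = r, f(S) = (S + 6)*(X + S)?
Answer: 3300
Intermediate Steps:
f(S) = (5 + S)*(6 + S) (f(S) = (S + 6)*(5 + S) = (6 + S)*(5 + S) = (5 + S)*(6 + S))
z = 15 (z = 15 + 0 = 15)
(d(2, 2)*f(5))*z = (2*(30 + 5² + 11*5))*15 = (2*(30 + 25 + 55))*15 = (2*110)*15 = 220*15 = 3300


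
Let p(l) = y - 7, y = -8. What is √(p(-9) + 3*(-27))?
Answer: 4*I*√6 ≈ 9.798*I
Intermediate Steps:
p(l) = -15 (p(l) = -8 - 7 = -15)
√(p(-9) + 3*(-27)) = √(-15 + 3*(-27)) = √(-15 - 81) = √(-96) = 4*I*√6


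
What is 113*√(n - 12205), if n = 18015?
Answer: 113*√5810 ≈ 8613.2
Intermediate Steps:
113*√(n - 12205) = 113*√(18015 - 12205) = 113*√5810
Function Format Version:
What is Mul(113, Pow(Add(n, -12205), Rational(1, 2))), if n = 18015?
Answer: Mul(113, Pow(5810, Rational(1, 2))) ≈ 8613.2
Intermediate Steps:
Mul(113, Pow(Add(n, -12205), Rational(1, 2))) = Mul(113, Pow(Add(18015, -12205), Rational(1, 2))) = Mul(113, Pow(5810, Rational(1, 2)))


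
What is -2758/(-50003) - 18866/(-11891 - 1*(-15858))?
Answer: -932415612/198361901 ≈ -4.7006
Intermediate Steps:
-2758/(-50003) - 18866/(-11891 - 1*(-15858)) = -2758*(-1/50003) - 18866/(-11891 + 15858) = 2758/50003 - 18866/3967 = -932415612/198361901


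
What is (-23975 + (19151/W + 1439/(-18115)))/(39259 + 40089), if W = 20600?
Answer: -1789281899607/5922042762400 ≈ -0.30214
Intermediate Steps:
(-23975 + (19151/W + 1439/(-18115)))/(39259 + 40089) = (-23975 + (19151/20600 + 1439/(-18115)))/(39259 + 40089) = (-23975 + (19151*(1/20600) + 1439*(-1/18115)))/79348 = (-23975 + (19151/20600 - 1439/18115))*(1/79348) = (-23975 + 63455393/74633800)*(1/79348) = -1789281899607/74633800*1/79348 = -1789281899607/5922042762400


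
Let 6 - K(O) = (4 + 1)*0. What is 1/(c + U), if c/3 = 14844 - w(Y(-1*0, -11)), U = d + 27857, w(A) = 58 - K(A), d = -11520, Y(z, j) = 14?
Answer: 1/60713 ≈ 1.6471e-5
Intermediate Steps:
K(O) = 6 (K(O) = 6 - (4 + 1)*0 = 6 - 5*0 = 6 - 1*0 = 6 + 0 = 6)
w(A) = 52 (w(A) = 58 - 1*6 = 58 - 6 = 52)
U = 16337 (U = -11520 + 27857 = 16337)
c = 44376 (c = 3*(14844 - 1*52) = 3*(14844 - 52) = 3*14792 = 44376)
1/(c + U) = 1/(44376 + 16337) = 1/60713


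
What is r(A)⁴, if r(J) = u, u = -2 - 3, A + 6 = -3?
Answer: 625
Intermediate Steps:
A = -9 (A = -6 - 3 = -9)
u = -5
r(J) = -5
r(A)⁴ = (-5)⁴ = 625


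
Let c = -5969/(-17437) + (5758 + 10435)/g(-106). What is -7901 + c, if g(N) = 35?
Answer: -13797491/1855 ≈ -7438.0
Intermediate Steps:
c = 858864/1855 (c = -5969/(-17437) + (5758 + 10435)/35 = -5969*(-1/17437) + 16193*(1/35) = 127/371 + 16193/35 = 858864/1855 ≈ 463.00)
-7901 + c = -7901 + 858864/1855 = -13797491/1855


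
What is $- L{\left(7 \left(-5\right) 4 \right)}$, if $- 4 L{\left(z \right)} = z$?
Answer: $-35$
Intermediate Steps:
$L{\left(z \right)} = - \frac{z}{4}$
$- L{\left(7 \left(-5\right) 4 \right)} = - \frac{\left(-1\right) 7 \left(-5\right) 4}{4} = - \frac{\left(-1\right) \left(\left(-35\right) 4\right)}{4} = - \frac{\left(-1\right) \left(-140\right)}{4} = \left(-1\right) 35 = -35$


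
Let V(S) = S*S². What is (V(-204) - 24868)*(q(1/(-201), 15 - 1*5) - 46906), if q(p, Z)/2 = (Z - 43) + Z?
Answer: 399774306464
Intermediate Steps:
q(p, Z) = -86 + 4*Z (q(p, Z) = 2*((Z - 43) + Z) = 2*((-43 + Z) + Z) = 2*(-43 + 2*Z) = -86 + 4*Z)
V(S) = S³
(V(-204) - 24868)*(q(1/(-201), 15 - 1*5) - 46906) = ((-204)³ - 24868)*((-86 + 4*(15 - 1*5)) - 46906) = (-8489664 - 24868)*((-86 + 4*(15 - 5)) - 46906) = -8514532*((-86 + 4*10) - 46906) = -8514532*((-86 + 40) - 46906) = -8514532*(-46 - 46906) = -8514532*(-46952) = 399774306464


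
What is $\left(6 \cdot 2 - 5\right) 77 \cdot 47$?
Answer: $25333$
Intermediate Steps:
$\left(6 \cdot 2 - 5\right) 77 \cdot 47 = \left(12 - 5\right) 77 \cdot 47 = 7 \cdot 77 \cdot 47 = 539 \cdot 47 = 25333$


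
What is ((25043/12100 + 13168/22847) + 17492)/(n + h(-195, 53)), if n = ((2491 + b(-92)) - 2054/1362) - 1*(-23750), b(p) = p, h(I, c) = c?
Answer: 299415403142991/448413236859500 ≈ 0.66772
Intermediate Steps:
n = 17806442/681 (n = ((2491 - 92) - 2054/1362) - 1*(-23750) = (2399 - 2054*1/1362) + 23750 = (2399 - 1027/681) + 23750 = 1632692/681 + 23750 = 17806442/681 ≈ 26148.)
((25043/12100 + 13168/22847) + 17492)/(n + h(-195, 53)) = ((25043/12100 + 13168/22847) + 17492)/(17806442/681 + 53) = ((25043*(1/12100) + 13168*(1/22847)) + 17492)/(17842535/681) = ((25043/12100 + 13168/22847) + 17492)*(681/17842535) = (66499111/25131700 + 17492)*(681/17842535) = (439670195511/25131700)*(681/17842535) = 299415403142991/448413236859500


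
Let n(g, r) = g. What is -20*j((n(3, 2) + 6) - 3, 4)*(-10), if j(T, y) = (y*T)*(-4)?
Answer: -19200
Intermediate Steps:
j(T, y) = -4*T*y (j(T, y) = (T*y)*(-4) = -4*T*y)
-20*j((n(3, 2) + 6) - 3, 4)*(-10) = -(-80)*((3 + 6) - 3)*4*(-10) = -(-80)*(9 - 3)*4*(-10) = -(-80)*6*4*(-10) = -20*(-96)*(-10) = 1920*(-10) = -19200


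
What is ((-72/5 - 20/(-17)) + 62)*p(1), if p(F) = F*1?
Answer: 4146/85 ≈ 48.776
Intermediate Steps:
p(F) = F
((-72/5 - 20/(-17)) + 62)*p(1) = ((-72/5 - 20/(-17)) + 62)*1 = ((-72*1/5 - 20*(-1/17)) + 62)*1 = ((-72/5 + 20/17) + 62)*1 = (-1124/85 + 62)*1 = (4146/85)*1 = 4146/85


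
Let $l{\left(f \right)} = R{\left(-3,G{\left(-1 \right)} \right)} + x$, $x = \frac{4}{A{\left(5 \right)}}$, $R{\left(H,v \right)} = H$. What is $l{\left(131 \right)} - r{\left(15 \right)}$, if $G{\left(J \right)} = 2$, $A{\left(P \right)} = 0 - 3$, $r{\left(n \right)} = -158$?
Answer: $\frac{461}{3} \approx 153.67$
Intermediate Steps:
$A{\left(P \right)} = -3$
$x = - \frac{4}{3}$ ($x = \frac{4}{-3} = 4 \left(- \frac{1}{3}\right) = - \frac{4}{3} \approx -1.3333$)
$l{\left(f \right)} = - \frac{13}{3}$ ($l{\left(f \right)} = -3 - \frac{4}{3} = - \frac{13}{3}$)
$l{\left(131 \right)} - r{\left(15 \right)} = - \frac{13}{3} - -158 = - \frac{13}{3} + 158 = \frac{461}{3}$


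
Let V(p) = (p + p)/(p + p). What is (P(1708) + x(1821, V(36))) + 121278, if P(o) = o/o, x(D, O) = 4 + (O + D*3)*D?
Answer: 10071227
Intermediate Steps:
V(p) = 1 (V(p) = (2*p)/((2*p)) = (2*p)*(1/(2*p)) = 1)
x(D, O) = 4 + D*(O + 3*D) (x(D, O) = 4 + (O + 3*D)*D = 4 + D*(O + 3*D))
P(o) = 1
(P(1708) + x(1821, V(36))) + 121278 = (1 + (4 + 3*1821**2 + 1821*1)) + 121278 = (1 + (4 + 3*3316041 + 1821)) + 121278 = (1 + (4 + 9948123 + 1821)) + 121278 = (1 + 9949948) + 121278 = 9949949 + 121278 = 10071227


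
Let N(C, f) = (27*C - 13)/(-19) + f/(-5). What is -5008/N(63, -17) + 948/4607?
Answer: 2199521236/37395019 ≈ 58.819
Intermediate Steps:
N(C, f) = 13/19 - 27*C/19 - f/5 (N(C, f) = (-13 + 27*C)*(-1/19) + f*(-1/5) = (13/19 - 27*C/19) - f/5 = 13/19 - 27*C/19 - f/5)
-5008/N(63, -17) + 948/4607 = -5008/(13/19 - 27/19*63 - 1/5*(-17)) + 948/4607 = -5008/(13/19 - 1701/19 + 17/5) + 948*(1/4607) = -5008/(-8117/95) + 948/4607 = -5008*(-95/8117) + 948/4607 = 475760/8117 + 948/4607 = 2199521236/37395019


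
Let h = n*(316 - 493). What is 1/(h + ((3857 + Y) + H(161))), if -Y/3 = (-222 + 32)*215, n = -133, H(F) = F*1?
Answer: 1/150109 ≈ 6.6618e-6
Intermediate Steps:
H(F) = F
Y = 122550 (Y = -3*(-222 + 32)*215 = -(-570)*215 = -3*(-40850) = 122550)
h = 23541 (h = -133*(316 - 493) = -133*(-177) = 23541)
1/(h + ((3857 + Y) + H(161))) = 1/(23541 + ((3857 + 122550) + 161)) = 1/(23541 + (126407 + 161)) = 1/(23541 + 126568) = 1/150109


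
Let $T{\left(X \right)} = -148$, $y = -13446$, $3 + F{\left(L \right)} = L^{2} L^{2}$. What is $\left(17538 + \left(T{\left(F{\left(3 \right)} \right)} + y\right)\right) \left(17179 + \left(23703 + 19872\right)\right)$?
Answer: $239613776$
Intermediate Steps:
$F{\left(L \right)} = -3 + L^{4}$ ($F{\left(L \right)} = -3 + L^{2} L^{2} = -3 + L^{4}$)
$\left(17538 + \left(T{\left(F{\left(3 \right)} \right)} + y\right)\right) \left(17179 + \left(23703 + 19872\right)\right) = \left(17538 - 13594\right) \left(17179 + \left(23703 + 19872\right)\right) = \left(17538 - 13594\right) \left(17179 + 43575\right) = 3944 \cdot 60754 = 239613776$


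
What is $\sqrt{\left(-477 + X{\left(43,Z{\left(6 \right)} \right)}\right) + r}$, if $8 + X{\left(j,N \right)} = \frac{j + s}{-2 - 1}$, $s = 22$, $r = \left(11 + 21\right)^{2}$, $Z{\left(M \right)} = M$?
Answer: $\frac{4 \sqrt{291}}{3} \approx 22.745$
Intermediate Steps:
$r = 1024$ ($r = 32^{2} = 1024$)
$X{\left(j,N \right)} = - \frac{46}{3} - \frac{j}{3}$ ($X{\left(j,N \right)} = -8 + \frac{j + 22}{-2 - 1} = -8 + \frac{22 + j}{-3} = -8 + \left(22 + j\right) \left(- \frac{1}{3}\right) = -8 - \left(\frac{22}{3} + \frac{j}{3}\right) = - \frac{46}{3} - \frac{j}{3}$)
$\sqrt{\left(-477 + X{\left(43,Z{\left(6 \right)} \right)}\right) + r} = \sqrt{\left(-477 - \frac{89}{3}\right) + 1024} = \sqrt{- \frac{1520}{3} + 1024} = \sqrt{\frac{1552}{3}} = \frac{4 \sqrt{291}}{3}$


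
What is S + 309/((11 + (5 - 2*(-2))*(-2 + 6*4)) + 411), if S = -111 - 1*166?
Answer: -171431/620 ≈ -276.50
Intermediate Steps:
S = -277 (S = -111 - 166 = -277)
S + 309/((11 + (5 - 2*(-2))*(-2 + 6*4)) + 411) = -277 + 309/((11 + (5 - 2*(-2))*(-2 + 6*4)) + 411) = -277 + 309/((11 + (5 + 4)*(-2 + 24)) + 411) = -277 + 309/((11 + 9*22) + 411) = -277 + 309/((11 + 198) + 411) = -277 + 309/(209 + 411) = -277 + 309/620 = -171431/620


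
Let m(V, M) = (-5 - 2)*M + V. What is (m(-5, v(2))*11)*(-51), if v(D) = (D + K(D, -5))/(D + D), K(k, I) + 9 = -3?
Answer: -14025/2 ≈ -7012.5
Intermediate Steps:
K(k, I) = -12 (K(k, I) = -9 - 3 = -12)
v(D) = (-12 + D)/(2*D) (v(D) = (D - 12)/(D + D) = (-12 + D)/((2*D)) = (-12 + D)*(1/(2*D)) = (-12 + D)/(2*D))
m(V, M) = V - 7*M (m(V, M) = -7*M + V = V - 7*M)
(m(-5, v(2))*11)*(-51) = ((-5 - 7*(-12 + 2)/(2*2))*11)*(-51) = ((-5 - 7*(-10)/(2*2))*11)*(-51) = ((-5 - 7*(-5/2))*11)*(-51) = ((-5 + 35/2)*11)*(-51) = ((25/2)*11)*(-51) = (275/2)*(-51) = -14025/2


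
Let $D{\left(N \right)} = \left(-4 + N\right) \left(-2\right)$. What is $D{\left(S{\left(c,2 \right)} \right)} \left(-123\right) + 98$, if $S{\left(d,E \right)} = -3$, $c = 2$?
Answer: $-1624$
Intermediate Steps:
$D{\left(N \right)} = 8 - 2 N$
$D{\left(S{\left(c,2 \right)} \right)} \left(-123\right) + 98 = \left(8 - -6\right) \left(-123\right) + 98 = \left(8 + 6\right) \left(-123\right) + 98 = 14 \left(-123\right) + 98 = -1722 + 98 = -1624$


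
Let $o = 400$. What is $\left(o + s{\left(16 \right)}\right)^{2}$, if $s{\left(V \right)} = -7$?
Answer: $154449$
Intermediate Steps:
$\left(o + s{\left(16 \right)}\right)^{2} = \left(400 - 7\right)^{2} = 393^{2} = 154449$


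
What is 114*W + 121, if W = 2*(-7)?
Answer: -1475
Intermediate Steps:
W = -14
114*W + 121 = 114*(-14) + 121 = -1596 + 121 = -1475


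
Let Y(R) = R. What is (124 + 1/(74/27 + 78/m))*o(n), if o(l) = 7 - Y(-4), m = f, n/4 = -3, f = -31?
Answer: 265639/188 ≈ 1413.0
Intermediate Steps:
n = -12 (n = 4*(-3) = -12)
m = -31
o(l) = 11 (o(l) = 7 - 1*(-4) = 7 + 4 = 11)
(124 + 1/(74/27 + 78/m))*o(n) = (124 + 1/(74/27 + 78/(-31)))*11 = (124 + 1/(74*(1/27) + 78*(-1/31)))*11 = (124 + 1/(74/27 - 78/31))*11 = (124 + 1/(188/837))*11 = (124 + 837/188)*11 = (24149/188)*11 = 265639/188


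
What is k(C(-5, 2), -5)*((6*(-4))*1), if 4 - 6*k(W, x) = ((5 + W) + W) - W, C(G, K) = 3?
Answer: 16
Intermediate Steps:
k(W, x) = -1/6 - W/6 (k(W, x) = 2/3 - (((5 + W) + W) - W)/6 = 2/3 - ((5 + 2*W) - W)/6 = 2/3 - (5 + W)/6 = 2/3 + (-5/6 - W/6) = -1/6 - W/6)
k(C(-5, 2), -5)*((6*(-4))*1) = (-1/6 - 1/6*3)*((6*(-4))*1) = (-1/6 - 1/2)*(-24*1) = -2/3*(-24) = 16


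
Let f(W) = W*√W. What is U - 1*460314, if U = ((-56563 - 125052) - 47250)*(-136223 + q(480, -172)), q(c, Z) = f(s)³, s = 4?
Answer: 31059037701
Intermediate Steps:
f(W) = W^(3/2)
q(c, Z) = 512 (q(c, Z) = (4^(3/2))³ = 8³ = 512)
U = 31059498015 (U = ((-56563 - 125052) - 47250)*(-136223 + 512) = (-181615 - 47250)*(-135711) = -228865*(-135711) = 31059498015)
U - 1*460314 = 31059498015 - 1*460314 = 31059498015 - 460314 = 31059037701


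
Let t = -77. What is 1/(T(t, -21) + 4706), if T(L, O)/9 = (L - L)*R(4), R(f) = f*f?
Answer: 1/4706 ≈ 0.00021249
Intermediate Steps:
R(f) = f²
T(L, O) = 0 (T(L, O) = 9*((L - L)*4²) = 9*(0*16) = 9*0 = 0)
1/(T(t, -21) + 4706) = 1/(0 + 4706) = 1/4706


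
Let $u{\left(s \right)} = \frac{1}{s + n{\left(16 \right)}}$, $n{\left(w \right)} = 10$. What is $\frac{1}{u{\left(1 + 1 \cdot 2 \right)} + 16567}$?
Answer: $\frac{13}{215372} \approx 6.0361 \cdot 10^{-5}$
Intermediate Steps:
$u{\left(s \right)} = \frac{1}{10 + s}$ ($u{\left(s \right)} = \frac{1}{s + 10} = \frac{1}{10 + s}$)
$\frac{1}{u{\left(1 + 1 \cdot 2 \right)} + 16567} = \frac{1}{\frac{1}{10 + \left(1 + 1 \cdot 2\right)} + 16567} = \frac{1}{\frac{1}{10 + \left(1 + 2\right)} + 16567} = \frac{1}{\frac{1}{10 + 3} + 16567} = \frac{1}{\frac{1}{13} + 16567} = \frac{1}{\frac{215372}{13}} = \frac{13}{215372}$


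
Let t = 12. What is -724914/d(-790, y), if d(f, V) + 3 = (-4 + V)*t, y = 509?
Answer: -80546/673 ≈ -119.68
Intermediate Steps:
d(f, V) = -51 + 12*V (d(f, V) = -3 + (-4 + V)*12 = -3 + (-48 + 12*V) = -51 + 12*V)
-724914/d(-790, y) = -724914/(-51 + 12*509) = -724914/(-51 + 6108) = -724914/6057 = -724914*1/6057 = -80546/673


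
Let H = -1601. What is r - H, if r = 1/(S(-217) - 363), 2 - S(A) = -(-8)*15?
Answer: 770080/481 ≈ 1601.0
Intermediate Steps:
S(A) = -118 (S(A) = 2 - (-8)*(-1*15) = 2 - (-8)*(-15) = 2 - 1*120 = 2 - 120 = -118)
r = -1/481 (r = 1/(-118 - 363) = 1/(-481) = -1/481 ≈ -0.0020790)
r - H = -1/481 - 1*(-1601) = -1/481 + 1601 = 770080/481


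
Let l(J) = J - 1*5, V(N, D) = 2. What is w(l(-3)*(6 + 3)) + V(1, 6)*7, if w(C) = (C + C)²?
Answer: 20750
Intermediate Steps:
l(J) = -5 + J (l(J) = J - 5 = -5 + J)
w(C) = 4*C² (w(C) = (2*C)² = 4*C²)
w(l(-3)*(6 + 3)) + V(1, 6)*7 = 4*((-5 - 3)*(6 + 3))² + 2*7 = 4*(-8*9)² + 14 = 4*(-72)² + 14 = 4*5184 + 14 = 20736 + 14 = 20750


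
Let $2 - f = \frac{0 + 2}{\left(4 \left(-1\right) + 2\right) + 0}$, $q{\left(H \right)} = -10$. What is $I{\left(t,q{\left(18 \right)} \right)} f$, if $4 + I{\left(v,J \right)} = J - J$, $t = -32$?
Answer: $-12$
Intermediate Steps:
$I{\left(v,J \right)} = -4$ ($I{\left(v,J \right)} = -4 + \left(J - J\right) = -4 + 0 = -4$)
$f = 3$ ($f = 2 - \frac{0 + 2}{\left(4 \left(-1\right) + 2\right) + 0} = 2 - \frac{2}{\left(-4 + 2\right) + 0} = 2 - \frac{2}{-2 + 0} = 2 - \frac{2}{-2} = 2 - 2 \left(- \frac{1}{2}\right) = 2 - -1 = 2 + 1 = 3$)
$I{\left(t,q{\left(18 \right)} \right)} f = \left(-4\right) 3 = -12$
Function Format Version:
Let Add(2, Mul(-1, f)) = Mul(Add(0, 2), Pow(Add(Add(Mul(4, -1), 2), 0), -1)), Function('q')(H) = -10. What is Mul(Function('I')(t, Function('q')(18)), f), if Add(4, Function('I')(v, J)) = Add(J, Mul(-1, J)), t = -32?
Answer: -12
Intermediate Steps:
Function('I')(v, J) = -4 (Function('I')(v, J) = Add(-4, Add(J, Mul(-1, J))) = Add(-4, 0) = -4)
f = 3 (f = Add(2, Mul(-1, Mul(Add(0, 2), Pow(Add(Add(Mul(4, -1), 2), 0), -1)))) = Add(2, Mul(-1, Mul(2, Pow(Add(Add(-4, 2), 0), -1)))) = Add(2, Mul(-1, Mul(2, Pow(Add(-2, 0), -1)))) = Add(2, Mul(-1, Mul(2, Pow(-2, -1)))) = Add(2, Mul(-1, Mul(2, Rational(-1, 2)))) = Add(2, Mul(-1, -1)) = Add(2, 1) = 3)
Mul(Function('I')(t, Function('q')(18)), f) = Mul(-4, 3) = -12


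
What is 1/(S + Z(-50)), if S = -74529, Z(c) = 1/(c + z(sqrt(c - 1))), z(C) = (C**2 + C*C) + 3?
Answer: -149/11104822 ≈ -1.3418e-5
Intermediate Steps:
z(C) = 3 + 2*C**2 (z(C) = (C**2 + C**2) + 3 = 2*C**2 + 3 = 3 + 2*C**2)
Z(c) = 1/(1 + 3*c) (Z(c) = 1/(c + (3 + 2*(sqrt(c - 1))**2)) = 1/(c + (3 + 2*(sqrt(-1 + c))**2)) = 1/(c + (3 + 2*(-1 + c))) = 1/(c + (3 + (-2 + 2*c))) = 1/(c + (1 + 2*c)) = 1/(1 + 3*c))
1/(S + Z(-50)) = 1/(-74529 + 1/(1 + 3*(-50))) = 1/(-74529 + 1/(1 - 150)) = 1/(-74529 + 1/(-149)) = 1/(-74529 - 1/149) = 1/(-11104822/149) = -149/11104822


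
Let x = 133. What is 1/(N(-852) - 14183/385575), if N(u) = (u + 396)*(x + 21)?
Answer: -385575/27076632983 ≈ -1.4240e-5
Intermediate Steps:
N(u) = 60984 + 154*u (N(u) = (u + 396)*(133 + 21) = (396 + u)*154 = 60984 + 154*u)
1/(N(-852) - 14183/385575) = 1/((60984 + 154*(-852)) - 14183/385575) = 1/((60984 - 131208) - 14183*1/385575) = 1/(-70224 - 14183/385575) = 1/(-27076632983/385575) = -385575/27076632983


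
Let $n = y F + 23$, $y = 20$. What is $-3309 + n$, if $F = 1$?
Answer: $-3266$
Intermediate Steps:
$n = 43$ ($n = 20 \cdot 1 + 23 = 20 + 23 = 43$)
$-3309 + n = -3309 + 43 = -3266$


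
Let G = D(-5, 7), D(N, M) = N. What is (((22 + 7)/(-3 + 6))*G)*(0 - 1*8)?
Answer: 1160/3 ≈ 386.67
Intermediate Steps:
G = -5
(((22 + 7)/(-3 + 6))*G)*(0 - 1*8) = (((22 + 7)/(-3 + 6))*(-5))*(0 - 1*8) = ((29/3)*(-5))*(0 - 8) = ((29*(⅓))*(-5))*(-8) = ((29/3)*(-5))*(-8) = -145/3*(-8) = 1160/3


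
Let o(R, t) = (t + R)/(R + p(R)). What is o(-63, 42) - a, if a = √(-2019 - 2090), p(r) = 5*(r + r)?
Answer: 1/33 - I*√4109 ≈ 0.030303 - 64.101*I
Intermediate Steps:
p(r) = 10*r (p(r) = 5*(2*r) = 10*r)
a = I*√4109 (a = √(-4109) = I*√4109 ≈ 64.101*I)
o(R, t) = (R + t)/(11*R) (o(R, t) = (t + R)/(R + 10*R) = (R + t)/((11*R)) = (R + t)*(1/(11*R)) = (R + t)/(11*R))
o(-63, 42) - a = (1/11)*(-63 + 42)/(-63) - I*√4109 = (1/11)*(-1/63)*(-21) - I*√4109 = 1/33 - I*√4109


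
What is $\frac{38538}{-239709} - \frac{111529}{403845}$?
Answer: $- \frac{14099294557}{32268427035} \approx -0.43694$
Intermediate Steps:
$\frac{38538}{-239709} - \frac{111529}{403845} = 38538 \left(- \frac{1}{239709}\right) - \frac{111529}{403845} = - \frac{12846}{79903} - \frac{111529}{403845} = - \frac{14099294557}{32268427035}$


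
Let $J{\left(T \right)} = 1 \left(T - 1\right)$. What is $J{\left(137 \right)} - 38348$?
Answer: $-38212$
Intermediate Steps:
$J{\left(T \right)} = -1 + T$ ($J{\left(T \right)} = 1 \left(-1 + T\right) = -1 + T$)
$J{\left(137 \right)} - 38348 = \left(-1 + 137\right) - 38348 = 136 - 38348 = -38212$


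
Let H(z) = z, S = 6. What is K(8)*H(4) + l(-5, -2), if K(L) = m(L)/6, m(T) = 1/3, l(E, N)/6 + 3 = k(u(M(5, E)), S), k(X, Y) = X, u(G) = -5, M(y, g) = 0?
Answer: -430/9 ≈ -47.778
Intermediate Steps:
l(E, N) = -48 (l(E, N) = -18 + 6*(-5) = -18 - 30 = -48)
m(T) = ⅓
K(L) = 1/18 (K(L) = (⅓)/6 = (⅓)*(⅙) = 1/18)
K(8)*H(4) + l(-5, -2) = (1/18)*4 - 48 = 2/9 - 48 = -430/9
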